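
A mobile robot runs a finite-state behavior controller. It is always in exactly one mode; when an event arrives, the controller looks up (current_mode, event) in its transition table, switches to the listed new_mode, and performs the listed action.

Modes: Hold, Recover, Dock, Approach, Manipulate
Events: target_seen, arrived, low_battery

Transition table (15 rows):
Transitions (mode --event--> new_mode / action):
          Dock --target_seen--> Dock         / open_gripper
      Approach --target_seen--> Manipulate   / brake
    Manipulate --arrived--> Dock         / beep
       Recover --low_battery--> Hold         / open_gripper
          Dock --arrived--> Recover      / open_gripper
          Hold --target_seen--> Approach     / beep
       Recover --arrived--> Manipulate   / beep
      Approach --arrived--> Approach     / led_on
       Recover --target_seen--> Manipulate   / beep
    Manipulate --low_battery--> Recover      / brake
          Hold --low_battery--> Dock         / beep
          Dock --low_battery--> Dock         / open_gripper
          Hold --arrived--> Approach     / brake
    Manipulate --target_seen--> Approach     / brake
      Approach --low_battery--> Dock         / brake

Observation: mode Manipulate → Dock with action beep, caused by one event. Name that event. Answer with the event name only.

arrived

try target_seen: (Manipulate, target_seen) → (Approach, brake)
try arrived: (Manipulate, arrived) → (Dock, beep)  ← matches
try low_battery: (Manipulate, low_battery) → (Recover, brake)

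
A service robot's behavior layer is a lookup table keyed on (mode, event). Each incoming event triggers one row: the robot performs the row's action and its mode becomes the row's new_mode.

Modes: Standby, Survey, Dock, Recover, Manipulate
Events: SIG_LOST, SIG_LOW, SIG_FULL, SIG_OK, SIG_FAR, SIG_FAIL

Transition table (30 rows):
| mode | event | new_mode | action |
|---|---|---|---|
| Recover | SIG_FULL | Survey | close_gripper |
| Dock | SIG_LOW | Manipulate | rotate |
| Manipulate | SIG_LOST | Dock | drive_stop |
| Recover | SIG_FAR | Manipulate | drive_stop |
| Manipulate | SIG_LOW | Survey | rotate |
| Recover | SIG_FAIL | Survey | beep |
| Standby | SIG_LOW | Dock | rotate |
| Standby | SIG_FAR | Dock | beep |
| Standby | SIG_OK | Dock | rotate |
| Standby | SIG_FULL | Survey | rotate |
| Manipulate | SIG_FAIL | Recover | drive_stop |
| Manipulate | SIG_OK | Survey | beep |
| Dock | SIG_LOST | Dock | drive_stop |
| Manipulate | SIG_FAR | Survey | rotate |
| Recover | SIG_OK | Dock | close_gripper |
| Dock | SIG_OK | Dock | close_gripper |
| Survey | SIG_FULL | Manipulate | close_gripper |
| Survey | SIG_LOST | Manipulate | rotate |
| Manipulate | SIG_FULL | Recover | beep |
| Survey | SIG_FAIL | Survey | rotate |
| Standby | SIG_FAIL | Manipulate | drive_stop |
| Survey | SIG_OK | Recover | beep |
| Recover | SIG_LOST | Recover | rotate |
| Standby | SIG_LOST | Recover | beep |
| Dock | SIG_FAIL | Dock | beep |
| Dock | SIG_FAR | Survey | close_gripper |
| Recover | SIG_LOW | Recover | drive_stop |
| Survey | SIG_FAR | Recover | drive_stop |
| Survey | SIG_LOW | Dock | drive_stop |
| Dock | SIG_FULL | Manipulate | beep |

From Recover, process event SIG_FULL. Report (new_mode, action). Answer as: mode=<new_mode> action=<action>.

current mode = Recover; filter table to that mode:
  (Recover, SIG_FULL) → (Survey, close_gripper)  ← event matches
  (Recover, SIG_FAR) → (Manipulate, drive_stop)
  (Recover, SIG_FAIL) → (Survey, beep)
  (Recover, SIG_OK) → (Dock, close_gripper)
  (Recover, SIG_LOST) → (Recover, rotate)
  (Recover, SIG_LOW) → (Recover, drive_stop)
event = SIG_FULL selects (Survey, close_gripper)

mode=Survey action=close_gripper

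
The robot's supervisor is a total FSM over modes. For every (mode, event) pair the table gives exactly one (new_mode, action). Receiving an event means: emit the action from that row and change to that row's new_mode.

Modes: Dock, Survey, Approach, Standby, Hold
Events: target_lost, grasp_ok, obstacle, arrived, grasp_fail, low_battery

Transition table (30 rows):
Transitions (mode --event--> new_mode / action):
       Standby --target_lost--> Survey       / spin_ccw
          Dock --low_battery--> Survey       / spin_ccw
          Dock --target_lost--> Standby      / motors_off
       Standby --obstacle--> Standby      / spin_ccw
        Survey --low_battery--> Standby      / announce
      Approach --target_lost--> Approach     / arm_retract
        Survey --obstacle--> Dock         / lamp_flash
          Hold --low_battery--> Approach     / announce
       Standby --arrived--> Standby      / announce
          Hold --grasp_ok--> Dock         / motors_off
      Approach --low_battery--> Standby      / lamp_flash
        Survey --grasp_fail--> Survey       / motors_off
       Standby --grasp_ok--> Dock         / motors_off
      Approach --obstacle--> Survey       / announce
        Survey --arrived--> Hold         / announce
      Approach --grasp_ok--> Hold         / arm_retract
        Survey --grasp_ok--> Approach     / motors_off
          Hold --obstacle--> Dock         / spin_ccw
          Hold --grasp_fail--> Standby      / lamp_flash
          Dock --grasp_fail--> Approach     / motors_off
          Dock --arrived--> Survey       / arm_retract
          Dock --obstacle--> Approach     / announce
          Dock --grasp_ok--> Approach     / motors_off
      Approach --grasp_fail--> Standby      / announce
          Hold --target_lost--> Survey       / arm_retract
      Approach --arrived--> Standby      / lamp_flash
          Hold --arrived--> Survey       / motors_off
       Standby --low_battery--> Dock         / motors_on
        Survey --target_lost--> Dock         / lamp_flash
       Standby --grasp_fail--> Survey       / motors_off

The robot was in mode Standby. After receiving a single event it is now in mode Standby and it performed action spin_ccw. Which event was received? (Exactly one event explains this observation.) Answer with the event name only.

try target_lost: (Standby, target_lost) → (Survey, spin_ccw)
try grasp_ok: (Standby, grasp_ok) → (Dock, motors_off)
try obstacle: (Standby, obstacle) → (Standby, spin_ccw)  ← matches
try arrived: (Standby, arrived) → (Standby, announce)
try grasp_fail: (Standby, grasp_fail) → (Survey, motors_off)
try low_battery: (Standby, low_battery) → (Dock, motors_on)

obstacle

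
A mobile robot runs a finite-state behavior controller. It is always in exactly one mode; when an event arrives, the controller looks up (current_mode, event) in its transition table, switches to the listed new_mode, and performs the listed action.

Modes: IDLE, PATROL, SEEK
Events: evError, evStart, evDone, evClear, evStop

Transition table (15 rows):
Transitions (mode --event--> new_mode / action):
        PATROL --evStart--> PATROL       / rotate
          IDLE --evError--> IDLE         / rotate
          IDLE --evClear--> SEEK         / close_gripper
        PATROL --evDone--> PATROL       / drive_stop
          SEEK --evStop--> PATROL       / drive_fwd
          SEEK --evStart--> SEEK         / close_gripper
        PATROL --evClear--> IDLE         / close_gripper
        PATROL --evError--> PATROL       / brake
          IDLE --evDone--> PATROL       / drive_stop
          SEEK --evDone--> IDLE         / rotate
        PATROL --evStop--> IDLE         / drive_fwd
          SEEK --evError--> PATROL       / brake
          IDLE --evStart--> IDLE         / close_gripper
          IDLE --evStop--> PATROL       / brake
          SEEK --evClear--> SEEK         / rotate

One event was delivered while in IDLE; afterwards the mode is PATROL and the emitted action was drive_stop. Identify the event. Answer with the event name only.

evDone

try evError: (IDLE, evError) → (IDLE, rotate)
try evStart: (IDLE, evStart) → (IDLE, close_gripper)
try evDone: (IDLE, evDone) → (PATROL, drive_stop)  ← matches
try evClear: (IDLE, evClear) → (SEEK, close_gripper)
try evStop: (IDLE, evStop) → (PATROL, brake)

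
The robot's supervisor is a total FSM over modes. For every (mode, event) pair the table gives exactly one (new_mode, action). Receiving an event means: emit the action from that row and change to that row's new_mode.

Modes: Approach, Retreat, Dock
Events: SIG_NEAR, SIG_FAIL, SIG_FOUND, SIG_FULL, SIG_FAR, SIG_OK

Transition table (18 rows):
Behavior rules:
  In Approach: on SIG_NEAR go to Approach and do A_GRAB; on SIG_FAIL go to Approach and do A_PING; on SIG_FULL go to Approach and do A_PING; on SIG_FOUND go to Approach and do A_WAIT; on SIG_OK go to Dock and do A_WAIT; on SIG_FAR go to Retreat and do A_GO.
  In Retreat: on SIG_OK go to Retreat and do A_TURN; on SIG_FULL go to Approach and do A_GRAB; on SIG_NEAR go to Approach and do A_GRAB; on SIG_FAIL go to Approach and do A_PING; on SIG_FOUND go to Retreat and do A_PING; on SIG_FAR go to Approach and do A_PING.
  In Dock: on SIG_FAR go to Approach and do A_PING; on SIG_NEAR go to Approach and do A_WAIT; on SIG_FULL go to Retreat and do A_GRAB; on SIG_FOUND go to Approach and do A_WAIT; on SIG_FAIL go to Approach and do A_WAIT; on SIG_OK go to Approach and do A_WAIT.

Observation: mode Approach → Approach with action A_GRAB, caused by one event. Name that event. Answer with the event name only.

try SIG_NEAR: (Approach, SIG_NEAR) → (Approach, A_GRAB)  ← matches
try SIG_FAIL: (Approach, SIG_FAIL) → (Approach, A_PING)
try SIG_FOUND: (Approach, SIG_FOUND) → (Approach, A_WAIT)
try SIG_FULL: (Approach, SIG_FULL) → (Approach, A_PING)
try SIG_FAR: (Approach, SIG_FAR) → (Retreat, A_GO)
try SIG_OK: (Approach, SIG_OK) → (Dock, A_WAIT)

SIG_NEAR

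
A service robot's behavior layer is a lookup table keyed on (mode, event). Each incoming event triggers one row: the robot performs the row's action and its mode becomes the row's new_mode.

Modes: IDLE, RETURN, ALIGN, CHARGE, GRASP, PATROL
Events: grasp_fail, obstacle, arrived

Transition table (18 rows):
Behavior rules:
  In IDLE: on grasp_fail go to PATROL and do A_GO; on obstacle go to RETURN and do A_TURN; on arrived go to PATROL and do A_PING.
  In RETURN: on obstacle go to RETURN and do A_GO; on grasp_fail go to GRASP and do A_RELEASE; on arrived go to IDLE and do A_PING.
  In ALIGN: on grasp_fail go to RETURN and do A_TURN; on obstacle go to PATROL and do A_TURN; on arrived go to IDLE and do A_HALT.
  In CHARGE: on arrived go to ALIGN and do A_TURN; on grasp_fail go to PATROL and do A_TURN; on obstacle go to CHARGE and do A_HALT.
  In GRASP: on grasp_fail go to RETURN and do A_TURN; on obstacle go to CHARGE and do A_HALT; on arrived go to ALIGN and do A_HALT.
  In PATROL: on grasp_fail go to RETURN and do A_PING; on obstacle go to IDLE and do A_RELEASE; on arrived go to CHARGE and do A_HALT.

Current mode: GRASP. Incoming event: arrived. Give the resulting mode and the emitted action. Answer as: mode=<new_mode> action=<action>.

current mode = GRASP; filter table to that mode:
  (GRASP, grasp_fail) → (RETURN, A_TURN)
  (GRASP, obstacle) → (CHARGE, A_HALT)
  (GRASP, arrived) → (ALIGN, A_HALT)  ← event matches
event = arrived selects (ALIGN, A_HALT)

mode=ALIGN action=A_HALT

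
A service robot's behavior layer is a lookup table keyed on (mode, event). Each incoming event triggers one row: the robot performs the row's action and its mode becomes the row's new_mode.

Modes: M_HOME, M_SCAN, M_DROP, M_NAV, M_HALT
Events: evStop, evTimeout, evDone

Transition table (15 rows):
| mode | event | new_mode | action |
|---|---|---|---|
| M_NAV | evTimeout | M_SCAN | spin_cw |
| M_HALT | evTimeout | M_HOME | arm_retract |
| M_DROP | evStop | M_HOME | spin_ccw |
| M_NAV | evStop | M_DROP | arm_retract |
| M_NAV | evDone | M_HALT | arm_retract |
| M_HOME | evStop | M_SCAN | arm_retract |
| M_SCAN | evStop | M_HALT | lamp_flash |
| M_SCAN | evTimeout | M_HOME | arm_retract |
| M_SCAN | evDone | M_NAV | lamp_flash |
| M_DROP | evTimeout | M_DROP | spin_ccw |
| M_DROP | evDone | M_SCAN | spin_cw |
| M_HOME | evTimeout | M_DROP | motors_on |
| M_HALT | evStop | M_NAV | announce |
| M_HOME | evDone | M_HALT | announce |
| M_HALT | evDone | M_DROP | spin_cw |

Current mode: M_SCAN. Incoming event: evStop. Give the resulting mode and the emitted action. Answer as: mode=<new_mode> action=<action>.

mode=M_HALT action=lamp_flash

current mode = M_SCAN; filter table to that mode:
  (M_SCAN, evStop) → (M_HALT, lamp_flash)  ← event matches
  (M_SCAN, evTimeout) → (M_HOME, arm_retract)
  (M_SCAN, evDone) → (M_NAV, lamp_flash)
event = evStop selects (M_HALT, lamp_flash)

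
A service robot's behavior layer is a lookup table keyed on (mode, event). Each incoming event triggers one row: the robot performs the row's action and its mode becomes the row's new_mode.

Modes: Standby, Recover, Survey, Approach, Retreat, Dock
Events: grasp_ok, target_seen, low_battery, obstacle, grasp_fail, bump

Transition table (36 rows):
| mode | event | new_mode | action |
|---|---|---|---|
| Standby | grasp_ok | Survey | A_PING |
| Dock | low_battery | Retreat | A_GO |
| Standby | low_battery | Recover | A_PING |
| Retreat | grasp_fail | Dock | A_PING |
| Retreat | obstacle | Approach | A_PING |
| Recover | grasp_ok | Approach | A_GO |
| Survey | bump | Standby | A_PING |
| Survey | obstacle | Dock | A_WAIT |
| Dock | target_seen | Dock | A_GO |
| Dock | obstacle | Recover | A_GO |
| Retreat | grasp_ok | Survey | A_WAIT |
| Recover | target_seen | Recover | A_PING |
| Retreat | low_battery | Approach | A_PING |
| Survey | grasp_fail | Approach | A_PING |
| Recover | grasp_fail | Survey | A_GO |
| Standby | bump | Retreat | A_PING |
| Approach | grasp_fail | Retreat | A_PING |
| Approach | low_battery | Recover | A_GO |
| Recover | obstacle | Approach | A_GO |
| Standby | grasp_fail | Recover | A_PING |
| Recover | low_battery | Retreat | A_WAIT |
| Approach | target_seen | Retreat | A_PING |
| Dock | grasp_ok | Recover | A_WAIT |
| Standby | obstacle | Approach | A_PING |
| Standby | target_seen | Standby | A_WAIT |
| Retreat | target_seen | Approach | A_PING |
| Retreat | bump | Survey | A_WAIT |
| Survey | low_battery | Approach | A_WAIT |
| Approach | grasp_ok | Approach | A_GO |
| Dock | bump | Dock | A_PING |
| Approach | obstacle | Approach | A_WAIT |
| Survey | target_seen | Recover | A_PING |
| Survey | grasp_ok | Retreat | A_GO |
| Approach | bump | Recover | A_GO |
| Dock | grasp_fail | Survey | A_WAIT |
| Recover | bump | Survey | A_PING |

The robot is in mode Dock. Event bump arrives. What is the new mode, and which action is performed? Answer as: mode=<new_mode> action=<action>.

mode=Dock action=A_PING

current mode = Dock; filter table to that mode:
  (Dock, low_battery) → (Retreat, A_GO)
  (Dock, target_seen) → (Dock, A_GO)
  (Dock, obstacle) → (Recover, A_GO)
  (Dock, grasp_ok) → (Recover, A_WAIT)
  (Dock, bump) → (Dock, A_PING)  ← event matches
  (Dock, grasp_fail) → (Survey, A_WAIT)
event = bump selects (Dock, A_PING)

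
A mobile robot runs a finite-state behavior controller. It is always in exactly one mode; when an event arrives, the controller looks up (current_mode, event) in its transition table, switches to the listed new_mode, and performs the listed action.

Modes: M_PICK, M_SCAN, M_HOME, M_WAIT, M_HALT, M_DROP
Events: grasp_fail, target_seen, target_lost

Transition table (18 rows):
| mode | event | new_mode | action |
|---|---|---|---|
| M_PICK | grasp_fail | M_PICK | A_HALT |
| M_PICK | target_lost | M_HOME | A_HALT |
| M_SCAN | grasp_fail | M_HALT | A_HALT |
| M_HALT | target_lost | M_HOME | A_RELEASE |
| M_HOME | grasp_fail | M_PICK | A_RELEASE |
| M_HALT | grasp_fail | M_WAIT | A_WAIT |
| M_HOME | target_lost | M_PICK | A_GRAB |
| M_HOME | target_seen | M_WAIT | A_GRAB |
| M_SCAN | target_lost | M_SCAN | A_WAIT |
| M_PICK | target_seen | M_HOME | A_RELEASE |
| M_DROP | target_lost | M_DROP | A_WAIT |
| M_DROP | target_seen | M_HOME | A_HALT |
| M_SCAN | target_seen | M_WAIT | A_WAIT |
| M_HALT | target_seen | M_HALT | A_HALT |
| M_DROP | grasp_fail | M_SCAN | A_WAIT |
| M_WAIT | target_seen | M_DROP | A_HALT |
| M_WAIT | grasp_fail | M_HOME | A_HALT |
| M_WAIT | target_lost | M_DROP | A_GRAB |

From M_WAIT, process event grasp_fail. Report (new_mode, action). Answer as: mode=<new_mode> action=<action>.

current mode = M_WAIT; filter table to that mode:
  (M_WAIT, target_seen) → (M_DROP, A_HALT)
  (M_WAIT, grasp_fail) → (M_HOME, A_HALT)  ← event matches
  (M_WAIT, target_lost) → (M_DROP, A_GRAB)
event = grasp_fail selects (M_HOME, A_HALT)

mode=M_HOME action=A_HALT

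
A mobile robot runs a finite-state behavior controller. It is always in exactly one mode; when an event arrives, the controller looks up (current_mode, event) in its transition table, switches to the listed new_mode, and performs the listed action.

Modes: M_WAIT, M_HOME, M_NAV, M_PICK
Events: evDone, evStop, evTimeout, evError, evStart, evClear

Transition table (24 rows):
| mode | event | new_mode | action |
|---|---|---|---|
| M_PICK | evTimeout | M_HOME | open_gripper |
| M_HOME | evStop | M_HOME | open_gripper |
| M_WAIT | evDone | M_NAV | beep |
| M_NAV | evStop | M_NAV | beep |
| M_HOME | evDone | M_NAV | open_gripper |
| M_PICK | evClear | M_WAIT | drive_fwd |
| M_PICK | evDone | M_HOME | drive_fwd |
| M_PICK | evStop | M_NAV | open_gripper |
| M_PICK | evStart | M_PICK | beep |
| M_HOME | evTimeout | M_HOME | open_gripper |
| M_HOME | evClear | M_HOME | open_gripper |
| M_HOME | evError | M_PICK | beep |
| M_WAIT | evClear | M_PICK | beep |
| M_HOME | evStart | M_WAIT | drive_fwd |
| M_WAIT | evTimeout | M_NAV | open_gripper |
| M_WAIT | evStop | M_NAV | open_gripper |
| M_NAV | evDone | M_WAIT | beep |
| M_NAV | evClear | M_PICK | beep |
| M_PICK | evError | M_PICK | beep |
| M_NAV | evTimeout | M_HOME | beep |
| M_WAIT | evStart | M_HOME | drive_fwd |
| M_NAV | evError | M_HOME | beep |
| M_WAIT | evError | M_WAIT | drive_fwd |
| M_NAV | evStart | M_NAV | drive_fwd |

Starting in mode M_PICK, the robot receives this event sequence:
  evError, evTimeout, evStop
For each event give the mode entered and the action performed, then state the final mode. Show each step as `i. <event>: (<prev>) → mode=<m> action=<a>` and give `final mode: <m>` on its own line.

1. evError: (M_PICK) → mode=M_PICK action=beep
2. evTimeout: (M_PICK) → mode=M_HOME action=open_gripper
3. evStop: (M_HOME) → mode=M_HOME action=open_gripper

final mode: M_HOME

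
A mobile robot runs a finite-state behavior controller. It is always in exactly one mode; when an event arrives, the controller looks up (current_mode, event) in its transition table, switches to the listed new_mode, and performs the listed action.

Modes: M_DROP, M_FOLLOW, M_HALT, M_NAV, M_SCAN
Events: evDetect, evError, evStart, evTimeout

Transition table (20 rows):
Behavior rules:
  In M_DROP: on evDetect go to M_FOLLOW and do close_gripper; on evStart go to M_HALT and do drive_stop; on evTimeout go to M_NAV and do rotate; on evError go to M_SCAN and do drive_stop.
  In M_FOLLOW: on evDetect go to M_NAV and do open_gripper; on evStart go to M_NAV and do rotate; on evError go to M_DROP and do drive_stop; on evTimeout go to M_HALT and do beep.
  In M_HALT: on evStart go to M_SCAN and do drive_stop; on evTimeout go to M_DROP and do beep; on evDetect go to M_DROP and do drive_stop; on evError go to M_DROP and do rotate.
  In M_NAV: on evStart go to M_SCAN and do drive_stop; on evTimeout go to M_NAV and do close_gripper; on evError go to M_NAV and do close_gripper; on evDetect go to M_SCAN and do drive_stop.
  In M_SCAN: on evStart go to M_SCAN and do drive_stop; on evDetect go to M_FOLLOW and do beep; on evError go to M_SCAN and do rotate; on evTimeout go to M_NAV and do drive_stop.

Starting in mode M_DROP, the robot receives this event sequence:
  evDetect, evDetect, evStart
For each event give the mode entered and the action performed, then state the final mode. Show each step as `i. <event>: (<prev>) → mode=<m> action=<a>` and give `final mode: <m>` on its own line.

final mode: M_SCAN

1. evDetect: (M_DROP) → mode=M_FOLLOW action=close_gripper
2. evDetect: (M_FOLLOW) → mode=M_NAV action=open_gripper
3. evStart: (M_NAV) → mode=M_SCAN action=drive_stop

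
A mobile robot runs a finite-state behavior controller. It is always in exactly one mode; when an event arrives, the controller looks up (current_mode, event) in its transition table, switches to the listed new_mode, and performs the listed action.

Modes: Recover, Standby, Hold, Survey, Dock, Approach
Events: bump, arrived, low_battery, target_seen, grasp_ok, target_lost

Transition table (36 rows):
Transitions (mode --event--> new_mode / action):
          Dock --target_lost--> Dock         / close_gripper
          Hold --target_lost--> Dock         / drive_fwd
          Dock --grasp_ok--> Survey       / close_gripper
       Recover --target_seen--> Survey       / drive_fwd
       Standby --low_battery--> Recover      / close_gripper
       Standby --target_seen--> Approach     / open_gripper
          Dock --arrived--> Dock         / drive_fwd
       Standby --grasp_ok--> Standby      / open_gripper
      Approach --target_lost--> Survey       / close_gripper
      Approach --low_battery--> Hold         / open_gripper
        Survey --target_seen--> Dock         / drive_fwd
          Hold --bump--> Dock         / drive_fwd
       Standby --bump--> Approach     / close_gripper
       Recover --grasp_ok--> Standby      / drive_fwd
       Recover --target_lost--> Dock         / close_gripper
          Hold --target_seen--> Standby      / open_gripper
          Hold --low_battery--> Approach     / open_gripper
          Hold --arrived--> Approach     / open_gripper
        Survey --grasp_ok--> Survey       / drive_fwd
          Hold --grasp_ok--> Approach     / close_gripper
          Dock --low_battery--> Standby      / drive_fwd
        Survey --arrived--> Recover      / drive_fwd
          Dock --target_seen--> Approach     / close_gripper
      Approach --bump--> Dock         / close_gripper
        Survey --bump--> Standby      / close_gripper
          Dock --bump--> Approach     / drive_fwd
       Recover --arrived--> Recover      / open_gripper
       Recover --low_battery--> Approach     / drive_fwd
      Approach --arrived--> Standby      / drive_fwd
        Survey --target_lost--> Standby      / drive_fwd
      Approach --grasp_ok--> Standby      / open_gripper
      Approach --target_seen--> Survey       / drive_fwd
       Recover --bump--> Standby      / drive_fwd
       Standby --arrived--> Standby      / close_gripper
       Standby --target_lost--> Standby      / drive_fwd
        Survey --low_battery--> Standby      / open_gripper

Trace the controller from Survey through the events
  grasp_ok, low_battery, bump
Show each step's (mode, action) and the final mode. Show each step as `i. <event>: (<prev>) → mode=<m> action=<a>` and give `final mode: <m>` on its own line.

1. grasp_ok: (Survey) → mode=Survey action=drive_fwd
2. low_battery: (Survey) → mode=Standby action=open_gripper
3. bump: (Standby) → mode=Approach action=close_gripper

final mode: Approach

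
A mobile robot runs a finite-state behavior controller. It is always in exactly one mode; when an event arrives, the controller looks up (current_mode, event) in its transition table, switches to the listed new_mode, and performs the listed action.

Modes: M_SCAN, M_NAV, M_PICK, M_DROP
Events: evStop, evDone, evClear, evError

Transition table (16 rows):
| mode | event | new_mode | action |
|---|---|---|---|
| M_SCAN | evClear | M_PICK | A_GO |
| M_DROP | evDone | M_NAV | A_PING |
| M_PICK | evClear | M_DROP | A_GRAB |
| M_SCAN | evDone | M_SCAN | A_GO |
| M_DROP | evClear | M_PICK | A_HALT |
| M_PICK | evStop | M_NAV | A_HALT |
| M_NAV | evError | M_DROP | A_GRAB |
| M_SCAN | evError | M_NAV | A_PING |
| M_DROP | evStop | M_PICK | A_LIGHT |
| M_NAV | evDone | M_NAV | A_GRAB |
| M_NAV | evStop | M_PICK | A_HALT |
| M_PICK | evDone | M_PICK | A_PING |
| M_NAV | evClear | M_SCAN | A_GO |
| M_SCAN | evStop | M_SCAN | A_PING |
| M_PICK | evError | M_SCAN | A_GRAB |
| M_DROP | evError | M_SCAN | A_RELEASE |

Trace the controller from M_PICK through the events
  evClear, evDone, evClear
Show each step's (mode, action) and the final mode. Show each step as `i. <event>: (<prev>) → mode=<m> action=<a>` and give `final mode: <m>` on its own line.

1. evClear: (M_PICK) → mode=M_DROP action=A_GRAB
2. evDone: (M_DROP) → mode=M_NAV action=A_PING
3. evClear: (M_NAV) → mode=M_SCAN action=A_GO

final mode: M_SCAN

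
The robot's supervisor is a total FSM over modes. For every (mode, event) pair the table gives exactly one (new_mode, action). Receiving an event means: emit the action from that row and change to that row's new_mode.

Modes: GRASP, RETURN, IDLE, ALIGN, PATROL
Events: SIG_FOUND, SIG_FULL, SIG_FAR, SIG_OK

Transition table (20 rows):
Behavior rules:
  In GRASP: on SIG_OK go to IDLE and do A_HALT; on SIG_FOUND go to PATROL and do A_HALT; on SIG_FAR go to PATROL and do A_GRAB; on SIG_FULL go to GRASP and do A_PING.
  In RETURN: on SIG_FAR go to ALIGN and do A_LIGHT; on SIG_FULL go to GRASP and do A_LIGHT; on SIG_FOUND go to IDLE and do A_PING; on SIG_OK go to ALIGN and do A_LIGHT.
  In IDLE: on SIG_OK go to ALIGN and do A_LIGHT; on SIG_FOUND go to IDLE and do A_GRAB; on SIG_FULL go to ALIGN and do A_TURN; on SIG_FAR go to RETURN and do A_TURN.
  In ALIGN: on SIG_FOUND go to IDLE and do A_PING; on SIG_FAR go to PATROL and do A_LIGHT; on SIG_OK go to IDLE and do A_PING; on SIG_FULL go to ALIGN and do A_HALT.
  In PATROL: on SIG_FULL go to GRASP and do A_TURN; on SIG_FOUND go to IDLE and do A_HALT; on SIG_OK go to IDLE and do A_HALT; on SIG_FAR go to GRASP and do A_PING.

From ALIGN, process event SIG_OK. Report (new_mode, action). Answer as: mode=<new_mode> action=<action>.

mode=IDLE action=A_PING

current mode = ALIGN; filter table to that mode:
  (ALIGN, SIG_FOUND) → (IDLE, A_PING)
  (ALIGN, SIG_FAR) → (PATROL, A_LIGHT)
  (ALIGN, SIG_OK) → (IDLE, A_PING)  ← event matches
  (ALIGN, SIG_FULL) → (ALIGN, A_HALT)
event = SIG_OK selects (IDLE, A_PING)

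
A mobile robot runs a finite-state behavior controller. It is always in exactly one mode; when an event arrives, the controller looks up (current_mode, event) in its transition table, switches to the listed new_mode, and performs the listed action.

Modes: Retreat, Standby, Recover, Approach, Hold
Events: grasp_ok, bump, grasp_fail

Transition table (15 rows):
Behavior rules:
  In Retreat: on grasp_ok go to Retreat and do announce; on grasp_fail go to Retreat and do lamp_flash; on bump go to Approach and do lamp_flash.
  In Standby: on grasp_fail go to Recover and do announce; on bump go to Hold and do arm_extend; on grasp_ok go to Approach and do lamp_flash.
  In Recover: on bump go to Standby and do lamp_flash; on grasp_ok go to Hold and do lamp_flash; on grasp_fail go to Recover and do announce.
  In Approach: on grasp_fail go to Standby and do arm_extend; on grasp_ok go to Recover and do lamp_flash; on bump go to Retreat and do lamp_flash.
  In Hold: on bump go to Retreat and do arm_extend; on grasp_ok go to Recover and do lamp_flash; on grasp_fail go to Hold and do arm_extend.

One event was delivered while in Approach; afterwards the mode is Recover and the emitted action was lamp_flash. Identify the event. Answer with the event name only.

try grasp_ok: (Approach, grasp_ok) → (Recover, lamp_flash)  ← matches
try bump: (Approach, bump) → (Retreat, lamp_flash)
try grasp_fail: (Approach, grasp_fail) → (Standby, arm_extend)

grasp_ok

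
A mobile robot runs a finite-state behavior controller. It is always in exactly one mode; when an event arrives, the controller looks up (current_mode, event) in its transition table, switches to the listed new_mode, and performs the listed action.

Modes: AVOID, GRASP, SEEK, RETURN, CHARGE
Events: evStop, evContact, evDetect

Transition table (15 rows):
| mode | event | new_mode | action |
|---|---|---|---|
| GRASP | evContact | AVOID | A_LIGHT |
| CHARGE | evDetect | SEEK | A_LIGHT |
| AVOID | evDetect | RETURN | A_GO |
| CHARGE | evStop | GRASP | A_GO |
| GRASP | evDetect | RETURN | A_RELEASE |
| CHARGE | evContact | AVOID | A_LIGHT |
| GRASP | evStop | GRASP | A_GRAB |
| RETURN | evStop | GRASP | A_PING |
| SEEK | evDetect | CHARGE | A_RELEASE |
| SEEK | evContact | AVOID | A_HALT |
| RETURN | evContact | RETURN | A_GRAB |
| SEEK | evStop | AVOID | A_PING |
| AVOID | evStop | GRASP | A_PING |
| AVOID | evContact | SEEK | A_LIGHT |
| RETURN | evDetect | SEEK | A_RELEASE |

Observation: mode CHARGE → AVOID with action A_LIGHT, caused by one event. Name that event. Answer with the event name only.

try evStop: (CHARGE, evStop) → (GRASP, A_GO)
try evContact: (CHARGE, evContact) → (AVOID, A_LIGHT)  ← matches
try evDetect: (CHARGE, evDetect) → (SEEK, A_LIGHT)

evContact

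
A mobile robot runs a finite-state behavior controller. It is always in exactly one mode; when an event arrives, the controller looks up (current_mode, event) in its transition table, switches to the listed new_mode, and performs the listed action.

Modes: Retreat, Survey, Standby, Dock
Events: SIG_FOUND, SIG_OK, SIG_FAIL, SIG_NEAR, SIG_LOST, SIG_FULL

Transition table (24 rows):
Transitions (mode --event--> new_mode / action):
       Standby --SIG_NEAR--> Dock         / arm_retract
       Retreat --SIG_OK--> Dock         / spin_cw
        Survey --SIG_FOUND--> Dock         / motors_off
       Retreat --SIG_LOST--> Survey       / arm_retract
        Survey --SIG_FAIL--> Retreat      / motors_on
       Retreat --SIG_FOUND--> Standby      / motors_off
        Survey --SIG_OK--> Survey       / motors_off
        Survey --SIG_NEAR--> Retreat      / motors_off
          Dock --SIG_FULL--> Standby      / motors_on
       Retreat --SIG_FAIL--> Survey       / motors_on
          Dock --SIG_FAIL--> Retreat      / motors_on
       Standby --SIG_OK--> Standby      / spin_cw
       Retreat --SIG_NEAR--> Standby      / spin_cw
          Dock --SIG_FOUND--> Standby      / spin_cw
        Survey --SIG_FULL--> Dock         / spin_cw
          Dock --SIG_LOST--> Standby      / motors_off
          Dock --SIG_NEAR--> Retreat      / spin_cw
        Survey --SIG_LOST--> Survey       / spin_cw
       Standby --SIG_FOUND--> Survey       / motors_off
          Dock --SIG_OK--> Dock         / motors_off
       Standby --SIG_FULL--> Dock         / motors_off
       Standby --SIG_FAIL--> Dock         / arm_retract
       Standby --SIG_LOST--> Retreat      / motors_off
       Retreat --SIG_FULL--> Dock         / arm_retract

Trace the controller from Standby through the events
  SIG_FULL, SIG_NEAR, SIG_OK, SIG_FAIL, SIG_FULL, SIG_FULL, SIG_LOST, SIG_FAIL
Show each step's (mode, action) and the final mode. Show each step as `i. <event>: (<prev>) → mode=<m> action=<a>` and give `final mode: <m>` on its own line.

final mode: Survey

1. SIG_FULL: (Standby) → mode=Dock action=motors_off
2. SIG_NEAR: (Dock) → mode=Retreat action=spin_cw
3. SIG_OK: (Retreat) → mode=Dock action=spin_cw
4. SIG_FAIL: (Dock) → mode=Retreat action=motors_on
5. SIG_FULL: (Retreat) → mode=Dock action=arm_retract
6. SIG_FULL: (Dock) → mode=Standby action=motors_on
7. SIG_LOST: (Standby) → mode=Retreat action=motors_off
8. SIG_FAIL: (Retreat) → mode=Survey action=motors_on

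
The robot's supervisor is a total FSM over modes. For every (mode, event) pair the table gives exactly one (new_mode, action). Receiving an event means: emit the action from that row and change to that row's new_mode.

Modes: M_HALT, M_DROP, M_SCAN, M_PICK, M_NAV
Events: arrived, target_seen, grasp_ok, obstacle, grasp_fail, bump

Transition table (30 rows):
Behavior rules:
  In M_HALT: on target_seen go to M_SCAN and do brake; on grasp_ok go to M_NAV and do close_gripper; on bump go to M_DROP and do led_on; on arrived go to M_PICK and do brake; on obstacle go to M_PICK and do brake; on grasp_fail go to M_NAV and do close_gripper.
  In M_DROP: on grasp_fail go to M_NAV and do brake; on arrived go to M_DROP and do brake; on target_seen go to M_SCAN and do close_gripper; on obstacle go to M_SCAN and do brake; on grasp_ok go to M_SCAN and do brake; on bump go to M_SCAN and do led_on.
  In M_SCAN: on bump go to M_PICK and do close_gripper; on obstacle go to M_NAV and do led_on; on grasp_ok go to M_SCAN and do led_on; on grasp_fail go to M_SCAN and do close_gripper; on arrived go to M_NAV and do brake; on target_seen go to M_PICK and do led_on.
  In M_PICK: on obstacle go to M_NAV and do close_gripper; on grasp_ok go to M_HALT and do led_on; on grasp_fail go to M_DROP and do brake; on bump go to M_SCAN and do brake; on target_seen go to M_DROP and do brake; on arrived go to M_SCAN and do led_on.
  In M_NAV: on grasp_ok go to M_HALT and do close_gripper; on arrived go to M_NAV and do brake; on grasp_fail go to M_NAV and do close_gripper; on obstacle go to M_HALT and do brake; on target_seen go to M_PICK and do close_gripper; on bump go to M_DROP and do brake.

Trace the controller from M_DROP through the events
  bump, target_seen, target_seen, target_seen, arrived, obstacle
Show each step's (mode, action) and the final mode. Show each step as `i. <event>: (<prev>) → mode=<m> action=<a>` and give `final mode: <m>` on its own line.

final mode: M_HALT

1. bump: (M_DROP) → mode=M_SCAN action=led_on
2. target_seen: (M_SCAN) → mode=M_PICK action=led_on
3. target_seen: (M_PICK) → mode=M_DROP action=brake
4. target_seen: (M_DROP) → mode=M_SCAN action=close_gripper
5. arrived: (M_SCAN) → mode=M_NAV action=brake
6. obstacle: (M_NAV) → mode=M_HALT action=brake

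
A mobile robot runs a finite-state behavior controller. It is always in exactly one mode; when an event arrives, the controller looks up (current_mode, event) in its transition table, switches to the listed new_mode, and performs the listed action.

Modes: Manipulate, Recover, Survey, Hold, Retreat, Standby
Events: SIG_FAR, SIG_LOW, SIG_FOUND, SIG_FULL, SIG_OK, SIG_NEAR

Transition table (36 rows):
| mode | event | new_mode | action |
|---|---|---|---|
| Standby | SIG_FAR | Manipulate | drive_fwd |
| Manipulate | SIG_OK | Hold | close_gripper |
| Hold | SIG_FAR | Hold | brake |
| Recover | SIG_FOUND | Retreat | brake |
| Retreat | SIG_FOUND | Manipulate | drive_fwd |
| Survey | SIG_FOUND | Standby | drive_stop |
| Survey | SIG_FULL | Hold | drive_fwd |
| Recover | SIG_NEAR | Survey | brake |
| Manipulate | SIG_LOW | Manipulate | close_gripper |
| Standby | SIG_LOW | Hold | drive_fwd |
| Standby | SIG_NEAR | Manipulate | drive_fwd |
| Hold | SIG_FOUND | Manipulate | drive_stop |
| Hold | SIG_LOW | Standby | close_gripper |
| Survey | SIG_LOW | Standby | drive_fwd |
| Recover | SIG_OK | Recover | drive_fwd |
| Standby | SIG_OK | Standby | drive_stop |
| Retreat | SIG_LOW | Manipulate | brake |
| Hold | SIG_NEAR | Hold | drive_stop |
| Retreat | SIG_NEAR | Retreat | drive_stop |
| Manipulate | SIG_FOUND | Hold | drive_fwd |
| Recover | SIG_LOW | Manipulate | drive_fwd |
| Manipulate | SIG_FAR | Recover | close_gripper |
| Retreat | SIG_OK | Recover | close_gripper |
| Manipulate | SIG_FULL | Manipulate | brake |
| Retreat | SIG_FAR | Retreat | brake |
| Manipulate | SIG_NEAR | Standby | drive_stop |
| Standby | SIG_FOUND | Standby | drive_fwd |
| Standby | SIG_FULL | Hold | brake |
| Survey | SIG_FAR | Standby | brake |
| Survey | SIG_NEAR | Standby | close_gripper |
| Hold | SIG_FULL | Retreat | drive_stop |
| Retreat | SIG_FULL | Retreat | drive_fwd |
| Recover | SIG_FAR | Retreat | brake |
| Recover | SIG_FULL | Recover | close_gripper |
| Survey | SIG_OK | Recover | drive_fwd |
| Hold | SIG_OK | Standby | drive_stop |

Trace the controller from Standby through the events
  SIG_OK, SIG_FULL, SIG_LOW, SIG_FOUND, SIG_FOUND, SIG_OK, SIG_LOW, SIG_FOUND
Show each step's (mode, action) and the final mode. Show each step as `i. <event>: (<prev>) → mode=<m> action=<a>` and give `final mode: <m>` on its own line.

1. SIG_OK: (Standby) → mode=Standby action=drive_stop
2. SIG_FULL: (Standby) → mode=Hold action=brake
3. SIG_LOW: (Hold) → mode=Standby action=close_gripper
4. SIG_FOUND: (Standby) → mode=Standby action=drive_fwd
5. SIG_FOUND: (Standby) → mode=Standby action=drive_fwd
6. SIG_OK: (Standby) → mode=Standby action=drive_stop
7. SIG_LOW: (Standby) → mode=Hold action=drive_fwd
8. SIG_FOUND: (Hold) → mode=Manipulate action=drive_stop

final mode: Manipulate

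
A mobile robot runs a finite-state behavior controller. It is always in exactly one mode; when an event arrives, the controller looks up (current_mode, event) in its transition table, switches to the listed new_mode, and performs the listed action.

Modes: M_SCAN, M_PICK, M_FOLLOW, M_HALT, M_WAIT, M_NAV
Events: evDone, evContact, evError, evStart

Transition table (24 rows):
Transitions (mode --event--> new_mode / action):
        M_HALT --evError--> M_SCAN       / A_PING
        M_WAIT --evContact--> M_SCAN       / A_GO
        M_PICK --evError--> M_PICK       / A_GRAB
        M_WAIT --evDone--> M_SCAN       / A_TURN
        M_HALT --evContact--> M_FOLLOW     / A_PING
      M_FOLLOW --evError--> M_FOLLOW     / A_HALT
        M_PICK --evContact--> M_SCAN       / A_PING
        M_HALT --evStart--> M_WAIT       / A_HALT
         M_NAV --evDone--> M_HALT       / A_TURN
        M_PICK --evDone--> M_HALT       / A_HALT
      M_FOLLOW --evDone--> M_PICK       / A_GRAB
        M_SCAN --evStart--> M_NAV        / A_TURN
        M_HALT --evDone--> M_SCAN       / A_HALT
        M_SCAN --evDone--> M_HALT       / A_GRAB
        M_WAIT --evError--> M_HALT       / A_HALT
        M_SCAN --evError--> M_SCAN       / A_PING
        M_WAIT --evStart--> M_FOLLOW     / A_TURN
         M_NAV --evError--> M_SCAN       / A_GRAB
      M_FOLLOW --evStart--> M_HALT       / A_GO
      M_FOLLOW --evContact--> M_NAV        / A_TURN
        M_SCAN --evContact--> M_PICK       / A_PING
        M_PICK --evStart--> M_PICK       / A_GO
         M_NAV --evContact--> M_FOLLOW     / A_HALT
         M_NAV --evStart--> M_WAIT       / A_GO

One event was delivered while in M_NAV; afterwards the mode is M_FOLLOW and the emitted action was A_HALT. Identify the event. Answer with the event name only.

try evDone: (M_NAV, evDone) → (M_HALT, A_TURN)
try evContact: (M_NAV, evContact) → (M_FOLLOW, A_HALT)  ← matches
try evError: (M_NAV, evError) → (M_SCAN, A_GRAB)
try evStart: (M_NAV, evStart) → (M_WAIT, A_GO)

evContact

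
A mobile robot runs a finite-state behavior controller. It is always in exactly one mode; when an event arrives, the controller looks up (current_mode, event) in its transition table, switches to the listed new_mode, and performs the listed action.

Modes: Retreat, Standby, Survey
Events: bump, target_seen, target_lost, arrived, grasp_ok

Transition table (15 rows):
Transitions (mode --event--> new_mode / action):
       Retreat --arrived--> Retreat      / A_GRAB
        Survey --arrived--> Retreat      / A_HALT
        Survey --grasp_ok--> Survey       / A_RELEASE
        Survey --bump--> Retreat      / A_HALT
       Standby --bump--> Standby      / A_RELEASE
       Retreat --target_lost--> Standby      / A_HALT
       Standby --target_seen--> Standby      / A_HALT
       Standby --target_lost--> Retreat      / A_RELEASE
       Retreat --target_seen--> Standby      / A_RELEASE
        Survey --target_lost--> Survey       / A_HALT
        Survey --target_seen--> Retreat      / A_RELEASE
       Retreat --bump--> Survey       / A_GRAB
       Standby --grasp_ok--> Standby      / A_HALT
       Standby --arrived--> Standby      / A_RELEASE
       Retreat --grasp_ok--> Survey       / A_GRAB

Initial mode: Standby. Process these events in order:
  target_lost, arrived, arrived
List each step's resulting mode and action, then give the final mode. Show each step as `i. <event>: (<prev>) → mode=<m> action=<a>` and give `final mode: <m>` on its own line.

1. target_lost: (Standby) → mode=Retreat action=A_RELEASE
2. arrived: (Retreat) → mode=Retreat action=A_GRAB
3. arrived: (Retreat) → mode=Retreat action=A_GRAB

final mode: Retreat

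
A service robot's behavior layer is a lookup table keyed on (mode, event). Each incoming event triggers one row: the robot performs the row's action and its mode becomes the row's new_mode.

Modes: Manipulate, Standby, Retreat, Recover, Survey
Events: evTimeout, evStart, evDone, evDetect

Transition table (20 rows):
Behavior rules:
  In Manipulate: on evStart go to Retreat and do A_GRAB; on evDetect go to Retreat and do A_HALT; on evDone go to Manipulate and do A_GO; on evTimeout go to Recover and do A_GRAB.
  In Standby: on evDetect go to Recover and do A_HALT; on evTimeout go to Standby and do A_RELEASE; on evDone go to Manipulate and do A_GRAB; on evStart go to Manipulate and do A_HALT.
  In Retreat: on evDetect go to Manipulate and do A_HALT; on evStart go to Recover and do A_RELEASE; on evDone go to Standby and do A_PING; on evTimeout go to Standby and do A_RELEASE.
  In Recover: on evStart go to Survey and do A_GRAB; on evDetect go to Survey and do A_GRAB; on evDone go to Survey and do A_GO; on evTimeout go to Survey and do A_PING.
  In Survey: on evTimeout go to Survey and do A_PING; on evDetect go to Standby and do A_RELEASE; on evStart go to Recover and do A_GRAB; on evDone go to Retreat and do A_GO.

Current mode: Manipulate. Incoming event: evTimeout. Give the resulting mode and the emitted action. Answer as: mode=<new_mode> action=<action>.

mode=Recover action=A_GRAB

current mode = Manipulate; filter table to that mode:
  (Manipulate, evStart) → (Retreat, A_GRAB)
  (Manipulate, evDetect) → (Retreat, A_HALT)
  (Manipulate, evDone) → (Manipulate, A_GO)
  (Manipulate, evTimeout) → (Recover, A_GRAB)  ← event matches
event = evTimeout selects (Recover, A_GRAB)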